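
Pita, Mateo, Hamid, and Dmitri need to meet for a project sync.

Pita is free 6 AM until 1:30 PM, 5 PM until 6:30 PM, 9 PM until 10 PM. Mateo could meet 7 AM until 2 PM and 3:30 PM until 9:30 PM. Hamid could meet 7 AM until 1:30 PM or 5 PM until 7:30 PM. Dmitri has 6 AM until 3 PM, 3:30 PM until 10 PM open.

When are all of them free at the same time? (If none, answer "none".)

Pita ∩ Mateo: 07:00-13:30, 17:00-18:30, 21:00-21:30.
Pita ∩ Mateo ∩ Hamid: 07:00-13:30, 17:00-18:30.
Pita ∩ Mateo ∩ Hamid ∩ Dmitri: 07:00-13:30, 17:00-18:30.
So the common availability across everyone is 07:00-13:30, 17:00-18:30.

07:00-13:30, 17:00-18:30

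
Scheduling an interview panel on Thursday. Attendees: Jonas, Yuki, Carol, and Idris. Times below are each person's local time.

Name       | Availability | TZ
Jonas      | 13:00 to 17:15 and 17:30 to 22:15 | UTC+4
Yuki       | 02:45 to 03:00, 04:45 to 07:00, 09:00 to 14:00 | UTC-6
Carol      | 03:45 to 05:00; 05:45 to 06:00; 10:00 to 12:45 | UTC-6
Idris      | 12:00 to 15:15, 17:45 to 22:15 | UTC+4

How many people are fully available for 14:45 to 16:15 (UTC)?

2

Jonas in UTC: 09:00-13:15, 13:30-18:15 (subtract 4h to convert from UTC+4).
Yuki in UTC: 08:45-09:00, 10:45-13:00, 15:00-20:00 (add 6h to convert from UTC-6).
Carol in UTC: 09:45-11:00, 11:45-12:00, 16:00-18:45 (add 6h to convert from UTC-6).
Idris in UTC: 08:00-11:15, 13:45-18:15 (subtract 4h to convert from UTC+4).
Jonas and Idris can make the full 14:45-16:15 slot — that's 2.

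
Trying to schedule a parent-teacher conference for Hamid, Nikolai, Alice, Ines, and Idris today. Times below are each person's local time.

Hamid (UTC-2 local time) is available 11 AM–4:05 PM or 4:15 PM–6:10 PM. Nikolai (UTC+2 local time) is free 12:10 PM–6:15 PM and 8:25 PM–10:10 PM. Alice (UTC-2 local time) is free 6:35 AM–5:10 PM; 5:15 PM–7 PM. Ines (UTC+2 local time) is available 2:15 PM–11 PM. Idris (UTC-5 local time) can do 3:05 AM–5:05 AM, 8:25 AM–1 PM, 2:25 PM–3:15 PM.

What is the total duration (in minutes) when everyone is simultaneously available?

Hamid in UTC: 13:00-18:05, 18:15-20:10 (add 2h to convert from UTC-2).
Nikolai in UTC: 10:10-16:15, 18:25-20:10 (subtract 2h to convert from UTC+2).
Alice in UTC: 08:35-19:10, 19:15-21:00 (add 2h to convert from UTC-2).
Ines in UTC: 12:15-21:00 (subtract 2h to convert from UTC+2).
Idris in UTC: 08:05-10:05, 13:25-18:00, 19:25-20:15 (add 5h to convert from UTC-5).
Hamid ∩ Nikolai: 13:00-16:15, 18:25-20:10.
Hamid ∩ Nikolai ∩ Alice: 13:00-16:15, 18:25-19:10, 19:15-20:10.
Hamid ∩ Nikolai ∩ Alice ∩ Ines: 13:00-16:15, 18:25-19:10, 19:15-20:10.
Hamid ∩ Nikolai ∩ Alice ∩ Ines ∩ Idris: 13:25-16:15, 19:25-20:10.
So the common availability across everyone is 13:25-16:15, 19:25-20:10.
Summing the common windows: 170 + 45 = 215 minutes.

215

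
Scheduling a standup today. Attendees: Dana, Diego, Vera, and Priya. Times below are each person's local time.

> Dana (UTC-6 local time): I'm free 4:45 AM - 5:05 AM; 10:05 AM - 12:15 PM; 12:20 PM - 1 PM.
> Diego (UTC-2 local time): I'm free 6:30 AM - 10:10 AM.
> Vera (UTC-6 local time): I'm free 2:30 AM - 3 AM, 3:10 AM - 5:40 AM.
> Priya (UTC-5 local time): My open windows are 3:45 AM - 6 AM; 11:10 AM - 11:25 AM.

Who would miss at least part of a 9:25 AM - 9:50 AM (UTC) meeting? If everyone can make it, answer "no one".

Dana

Dana in UTC: 10:45-11:05, 16:05-18:15, 18:20-19:00 (add 6h to convert from UTC-6).
Diego in UTC: 08:30-12:10 (add 2h to convert from UTC-2).
Vera in UTC: 08:30-09:00, 09:10-11:40 (add 6h to convert from UTC-6).
Priya in UTC: 08:45-11:00, 16:10-16:25 (add 5h to convert from UTC-5).
Dana: not fully free for 09:25-09:50. Diego: free for 09:25-09:50. Vera: free for 09:25-09:50. Priya: free for 09:25-09:50.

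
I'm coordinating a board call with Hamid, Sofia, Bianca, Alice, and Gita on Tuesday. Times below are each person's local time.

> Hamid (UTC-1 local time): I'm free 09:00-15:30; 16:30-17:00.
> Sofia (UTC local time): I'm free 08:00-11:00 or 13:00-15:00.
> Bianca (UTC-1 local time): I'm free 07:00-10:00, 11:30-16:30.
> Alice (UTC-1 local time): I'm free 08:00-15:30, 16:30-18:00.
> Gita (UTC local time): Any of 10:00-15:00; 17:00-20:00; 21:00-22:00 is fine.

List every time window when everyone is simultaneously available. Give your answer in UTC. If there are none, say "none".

10:00-11:00, 13:00-15:00

Hamid in UTC: 10:00-16:30, 17:30-18:00 (add 1h to convert from UTC-1).
Sofia in UTC: 08:00-11:00, 13:00-15:00.
Bianca in UTC: 08:00-11:00, 12:30-17:30 (add 1h to convert from UTC-1).
Alice in UTC: 09:00-16:30, 17:30-19:00 (add 1h to convert from UTC-1).
Gita in UTC: 10:00-15:00, 17:00-20:00, 21:00-22:00.
Hamid ∩ Sofia: 10:00-11:00, 13:00-15:00.
Hamid ∩ Sofia ∩ Bianca: 10:00-11:00, 13:00-15:00.
Hamid ∩ Sofia ∩ Bianca ∩ Alice: 10:00-11:00, 13:00-15:00.
Hamid ∩ Sofia ∩ Bianca ∩ Alice ∩ Gita: 10:00-11:00, 13:00-15:00.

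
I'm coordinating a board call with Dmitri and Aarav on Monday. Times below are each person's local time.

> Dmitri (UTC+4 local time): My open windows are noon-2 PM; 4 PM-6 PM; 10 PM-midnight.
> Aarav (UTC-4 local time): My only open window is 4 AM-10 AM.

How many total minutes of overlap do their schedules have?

240

Dmitri in UTC: 08:00-10:00, 12:00-14:00, 18:00-20:00 (subtract 4h to convert from UTC+4).
Aarav in UTC: 08:00-14:00 (add 4h to convert from UTC-4).
Dmitri ∩ Aarav: 08:00-10:00, 12:00-14:00.
Summing the common windows: 120 + 120 = 240 minutes.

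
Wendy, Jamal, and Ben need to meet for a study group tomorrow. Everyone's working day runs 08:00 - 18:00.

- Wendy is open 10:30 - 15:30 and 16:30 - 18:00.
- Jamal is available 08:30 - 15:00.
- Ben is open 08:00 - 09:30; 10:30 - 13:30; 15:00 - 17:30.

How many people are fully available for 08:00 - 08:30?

Ben can make the full 08:00-08:30 slot — that's 1.

1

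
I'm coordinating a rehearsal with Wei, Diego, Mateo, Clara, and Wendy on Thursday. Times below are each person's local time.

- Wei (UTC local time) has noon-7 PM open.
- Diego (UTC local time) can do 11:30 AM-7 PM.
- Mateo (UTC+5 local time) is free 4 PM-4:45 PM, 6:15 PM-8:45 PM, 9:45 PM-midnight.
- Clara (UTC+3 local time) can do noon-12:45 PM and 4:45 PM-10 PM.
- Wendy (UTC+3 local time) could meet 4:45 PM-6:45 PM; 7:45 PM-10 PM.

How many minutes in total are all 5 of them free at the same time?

Wei in UTC: 12:00-19:00.
Diego in UTC: 11:30-19:00.
Mateo in UTC: 11:00-11:45, 13:15-15:45, 16:45-19:00 (subtract 5h to convert from UTC+5).
Clara in UTC: 09:00-09:45, 13:45-19:00 (subtract 3h to convert from UTC+3).
Wendy in UTC: 13:45-15:45, 16:45-19:00 (subtract 3h to convert from UTC+3).
Wei ∩ Diego: 12:00-19:00.
Wei ∩ Diego ∩ Mateo: 13:15-15:45, 16:45-19:00.
Wei ∩ Diego ∩ Mateo ∩ Clara: 13:45-15:45, 16:45-19:00.
Wei ∩ Diego ∩ Mateo ∩ Clara ∩ Wendy: 13:45-15:45, 16:45-19:00.
Summing the common windows: 120 + 135 = 255 minutes.

255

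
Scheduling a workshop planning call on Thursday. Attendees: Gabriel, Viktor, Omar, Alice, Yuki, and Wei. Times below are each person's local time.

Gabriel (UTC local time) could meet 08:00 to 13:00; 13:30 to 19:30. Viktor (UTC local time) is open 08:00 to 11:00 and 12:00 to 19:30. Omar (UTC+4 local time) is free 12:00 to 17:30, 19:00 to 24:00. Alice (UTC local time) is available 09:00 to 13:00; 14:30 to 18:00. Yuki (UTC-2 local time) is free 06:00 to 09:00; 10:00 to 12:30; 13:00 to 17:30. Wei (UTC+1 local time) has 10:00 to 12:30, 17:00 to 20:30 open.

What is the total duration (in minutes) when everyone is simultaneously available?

Gabriel in UTC: 08:00-13:00, 13:30-19:30.
Viktor in UTC: 08:00-11:00, 12:00-19:30.
Omar in UTC: 08:00-13:30, 15:00-20:00 (subtract 4h to convert from UTC+4).
Alice in UTC: 09:00-13:00, 14:30-18:00.
Yuki in UTC: 08:00-11:00, 12:00-14:30, 15:00-19:30 (add 2h to convert from UTC-2).
Wei in UTC: 09:00-11:30, 16:00-19:30 (subtract 1h to convert from UTC+1).
Gabriel ∩ Viktor: 08:00-11:00, 12:00-13:00, 13:30-19:30.
Gabriel ∩ Viktor ∩ Omar: 08:00-11:00, 12:00-13:00, 15:00-19:30.
Gabriel ∩ Viktor ∩ Omar ∩ Alice: 09:00-11:00, 12:00-13:00, 15:00-18:00.
Gabriel ∩ Viktor ∩ Omar ∩ Alice ∩ Yuki: 09:00-11:00, 12:00-13:00, 15:00-18:00.
Gabriel ∩ Viktor ∩ Omar ∩ Alice ∩ Yuki ∩ Wei: 09:00-11:00, 16:00-18:00.
Those are the intersection windows.
Summing the common windows: 120 + 120 = 240 minutes.

240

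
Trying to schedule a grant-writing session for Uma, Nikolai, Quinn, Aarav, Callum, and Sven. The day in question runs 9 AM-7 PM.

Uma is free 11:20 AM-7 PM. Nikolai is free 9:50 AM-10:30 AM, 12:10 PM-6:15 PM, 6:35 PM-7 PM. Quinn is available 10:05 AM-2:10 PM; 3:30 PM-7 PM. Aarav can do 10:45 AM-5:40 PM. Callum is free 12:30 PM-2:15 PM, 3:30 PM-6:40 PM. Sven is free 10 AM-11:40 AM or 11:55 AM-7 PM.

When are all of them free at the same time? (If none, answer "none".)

Uma ∩ Nikolai: 12:10-18:15, 18:35-19:00.
Uma ∩ Nikolai ∩ Quinn: 12:10-14:10, 15:30-18:15, 18:35-19:00.
Uma ∩ Nikolai ∩ Quinn ∩ Aarav: 12:10-14:10, 15:30-17:40.
Uma ∩ Nikolai ∩ Quinn ∩ Aarav ∩ Callum: 12:30-14:10, 15:30-17:40.
Uma ∩ Nikolai ∩ Quinn ∩ Aarav ∩ Callum ∩ Sven: 12:30-14:10, 15:30-17:40.

12:30-14:10, 15:30-17:40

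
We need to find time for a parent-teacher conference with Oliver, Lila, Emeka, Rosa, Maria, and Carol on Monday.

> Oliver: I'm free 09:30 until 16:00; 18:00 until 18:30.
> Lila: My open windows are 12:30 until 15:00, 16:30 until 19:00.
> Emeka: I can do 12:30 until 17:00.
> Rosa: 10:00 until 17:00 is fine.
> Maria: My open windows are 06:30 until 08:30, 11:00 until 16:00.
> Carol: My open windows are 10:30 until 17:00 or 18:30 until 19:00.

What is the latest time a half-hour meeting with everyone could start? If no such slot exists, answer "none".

14:30

Oliver ∩ Lila: 12:30-15:00, 18:00-18:30.
Oliver ∩ Lila ∩ Emeka: 12:30-15:00.
Oliver ∩ Lila ∩ Emeka ∩ Rosa: 12:30-15:00.
Oliver ∩ Lila ∩ Emeka ∩ Rosa ∩ Maria: 12:30-15:00.
Oliver ∩ Lila ∩ Emeka ∩ Rosa ∩ Maria ∩ Carol: 12:30-15:00.
So the common availability across everyone is 12:30-15:00.
The last common window of at least 30 minutes is 12:30-15:00; a 30-minute meeting can start as late as 14:30 and still end by 15:00.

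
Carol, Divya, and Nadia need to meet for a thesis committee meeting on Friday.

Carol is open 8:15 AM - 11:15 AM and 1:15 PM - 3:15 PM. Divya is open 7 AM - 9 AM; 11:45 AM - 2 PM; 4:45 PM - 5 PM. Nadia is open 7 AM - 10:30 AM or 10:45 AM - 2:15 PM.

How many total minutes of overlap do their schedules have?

90

Carol ∩ Divya: 08:15-09:00, 13:15-14:00.
Carol ∩ Divya ∩ Nadia: 08:15-09:00, 13:15-14:00.
Summing the common windows: 45 + 45 = 90 minutes.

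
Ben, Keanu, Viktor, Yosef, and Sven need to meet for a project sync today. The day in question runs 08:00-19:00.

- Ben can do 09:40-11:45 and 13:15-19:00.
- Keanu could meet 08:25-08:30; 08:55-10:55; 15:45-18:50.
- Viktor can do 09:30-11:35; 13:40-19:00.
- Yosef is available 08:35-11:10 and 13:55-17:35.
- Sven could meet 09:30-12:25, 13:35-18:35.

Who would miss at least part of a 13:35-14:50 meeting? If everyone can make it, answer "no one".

Ben: free for 13:35-14:50. Keanu: not fully free for 13:35-14:50. Viktor: not fully free for 13:35-14:50. Yosef: not fully free for 13:35-14:50. Sven: free for 13:35-14:50.

Keanu, Viktor, Yosef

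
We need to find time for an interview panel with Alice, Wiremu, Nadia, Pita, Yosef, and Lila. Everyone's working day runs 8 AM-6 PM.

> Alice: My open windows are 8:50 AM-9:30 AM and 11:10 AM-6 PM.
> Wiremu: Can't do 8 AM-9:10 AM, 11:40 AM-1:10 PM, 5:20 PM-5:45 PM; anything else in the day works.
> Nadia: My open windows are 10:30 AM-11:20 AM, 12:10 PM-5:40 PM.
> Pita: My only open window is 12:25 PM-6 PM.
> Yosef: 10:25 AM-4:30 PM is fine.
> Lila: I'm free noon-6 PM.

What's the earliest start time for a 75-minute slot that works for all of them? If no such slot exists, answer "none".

Alice free: 08:50-09:30, 11:10-18:00.
Wiremu free: 09:10-11:40, 13:10-17:20, 17:45-18:00 (invert busy blocks within the working day).
Nadia free: 10:30-11:20, 12:10-17:40.
Pita free: 12:25-18:00.
Yosef free: 10:25-16:30.
Lila free: 12:00-18:00.
Alice ∩ Wiremu: 09:10-09:30, 11:10-11:40, 13:10-17:20, 17:45-18:00.
Alice ∩ Wiremu ∩ Nadia: 11:10-11:20, 13:10-17:20.
Alice ∩ Wiremu ∩ Nadia ∩ Pita: 13:10-17:20.
Alice ∩ Wiremu ∩ Nadia ∩ Pita ∩ Yosef: 13:10-16:30.
Alice ∩ Wiremu ∩ Nadia ∩ Pita ∩ Yosef ∩ Lila: 13:10-16:30.
The first common window of at least 75 minutes is 13:10-16:30, so the earliest start is 13:10.

13:10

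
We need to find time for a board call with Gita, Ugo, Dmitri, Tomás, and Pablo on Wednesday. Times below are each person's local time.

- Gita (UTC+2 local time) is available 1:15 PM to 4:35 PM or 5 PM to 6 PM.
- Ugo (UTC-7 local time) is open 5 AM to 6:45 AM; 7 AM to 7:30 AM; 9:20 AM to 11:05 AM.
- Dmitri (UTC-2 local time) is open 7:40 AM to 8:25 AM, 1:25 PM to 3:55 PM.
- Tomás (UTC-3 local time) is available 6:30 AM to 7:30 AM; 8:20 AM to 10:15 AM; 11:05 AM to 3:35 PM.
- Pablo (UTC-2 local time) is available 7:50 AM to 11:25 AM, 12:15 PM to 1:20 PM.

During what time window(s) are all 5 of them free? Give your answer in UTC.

none

Gita in UTC: 11:15-14:35, 15:00-16:00 (subtract 2h to convert from UTC+2).
Ugo in UTC: 12:00-13:45, 14:00-14:30, 16:20-18:05 (add 7h to convert from UTC-7).
Dmitri in UTC: 09:40-10:25, 15:25-17:55 (add 2h to convert from UTC-2).
Tomás in UTC: 09:30-10:30, 11:20-13:15, 14:05-18:35 (add 3h to convert from UTC-3).
Pablo in UTC: 09:50-13:25, 14:15-15:20 (add 2h to convert from UTC-2).
Gita ∩ Ugo: 12:00-13:45, 14:00-14:30.
Gita ∩ Ugo ∩ Dmitri: ∅.
Gita ∩ Ugo ∩ Dmitri ∩ Tomás: ∅.
Gita ∩ Ugo ∩ Dmitri ∩ Tomás ∩ Pablo: ∅.
There is no time when everyone is free.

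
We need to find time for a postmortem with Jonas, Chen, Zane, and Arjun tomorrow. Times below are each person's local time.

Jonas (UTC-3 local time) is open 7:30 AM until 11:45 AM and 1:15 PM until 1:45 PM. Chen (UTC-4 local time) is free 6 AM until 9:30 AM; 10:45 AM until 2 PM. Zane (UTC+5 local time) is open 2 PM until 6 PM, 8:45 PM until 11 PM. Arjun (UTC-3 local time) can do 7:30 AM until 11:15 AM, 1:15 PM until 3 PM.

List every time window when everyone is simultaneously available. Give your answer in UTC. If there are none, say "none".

10:30-13:00, 16:15-16:45

Jonas in UTC: 10:30-14:45, 16:15-16:45 (add 3h to convert from UTC-3).
Chen in UTC: 10:00-13:30, 14:45-18:00 (add 4h to convert from UTC-4).
Zane in UTC: 09:00-13:00, 15:45-18:00 (subtract 5h to convert from UTC+5).
Arjun in UTC: 10:30-14:15, 16:15-18:00 (add 3h to convert from UTC-3).
Jonas ∩ Chen: 10:30-13:30, 16:15-16:45.
Jonas ∩ Chen ∩ Zane: 10:30-13:00, 16:15-16:45.
Jonas ∩ Chen ∩ Zane ∩ Arjun: 10:30-13:00, 16:15-16:45.
So the common availability across everyone is 10:30-13:00, 16:15-16:45.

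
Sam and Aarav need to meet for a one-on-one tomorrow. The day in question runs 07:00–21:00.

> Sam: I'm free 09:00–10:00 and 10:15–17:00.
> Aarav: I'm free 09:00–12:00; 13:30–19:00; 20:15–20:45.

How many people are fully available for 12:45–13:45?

Sam can make the full 12:45-13:45 slot — that's 1.

1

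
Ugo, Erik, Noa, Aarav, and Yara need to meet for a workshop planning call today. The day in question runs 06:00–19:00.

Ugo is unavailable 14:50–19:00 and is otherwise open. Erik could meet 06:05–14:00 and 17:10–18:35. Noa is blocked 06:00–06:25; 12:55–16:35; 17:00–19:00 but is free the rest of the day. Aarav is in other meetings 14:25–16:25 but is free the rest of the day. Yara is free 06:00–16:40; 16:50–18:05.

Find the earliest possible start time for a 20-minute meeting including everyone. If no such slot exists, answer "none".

06:25

Ugo free: 06:00-14:50 (invert busy blocks within the working day).
Erik free: 06:05-14:00, 17:10-18:35.
Noa free: 06:25-12:55, 16:35-17:00 (invert busy blocks within the working day).
Aarav free: 06:00-14:25, 16:25-19:00 (invert busy blocks within the working day).
Yara free: 06:00-16:40, 16:50-18:05.
Ugo ∩ Erik: 06:05-14:00.
Ugo ∩ Erik ∩ Noa: 06:25-12:55.
Ugo ∩ Erik ∩ Noa ∩ Aarav: 06:25-12:55.
Ugo ∩ Erik ∩ Noa ∩ Aarav ∩ Yara: 06:25-12:55.
The first common window of at least 20 minutes is 06:25-12:55, so the earliest start is 06:25.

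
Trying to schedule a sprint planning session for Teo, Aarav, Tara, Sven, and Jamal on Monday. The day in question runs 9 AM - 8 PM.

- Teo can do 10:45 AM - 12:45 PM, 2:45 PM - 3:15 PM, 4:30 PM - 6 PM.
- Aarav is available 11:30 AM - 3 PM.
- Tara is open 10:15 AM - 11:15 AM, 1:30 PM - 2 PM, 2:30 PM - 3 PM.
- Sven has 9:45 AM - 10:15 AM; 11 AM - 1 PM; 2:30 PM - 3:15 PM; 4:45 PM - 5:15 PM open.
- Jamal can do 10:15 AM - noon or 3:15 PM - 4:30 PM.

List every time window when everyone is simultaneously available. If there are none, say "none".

none

Teo ∩ Aarav: 11:30-12:45, 14:45-15:00.
Teo ∩ Aarav ∩ Tara: 14:45-15:00.
Teo ∩ Aarav ∩ Tara ∩ Sven: 14:45-15:00.
Teo ∩ Aarav ∩ Tara ∩ Sven ∩ Jamal: ∅.
There is no time when everyone is free.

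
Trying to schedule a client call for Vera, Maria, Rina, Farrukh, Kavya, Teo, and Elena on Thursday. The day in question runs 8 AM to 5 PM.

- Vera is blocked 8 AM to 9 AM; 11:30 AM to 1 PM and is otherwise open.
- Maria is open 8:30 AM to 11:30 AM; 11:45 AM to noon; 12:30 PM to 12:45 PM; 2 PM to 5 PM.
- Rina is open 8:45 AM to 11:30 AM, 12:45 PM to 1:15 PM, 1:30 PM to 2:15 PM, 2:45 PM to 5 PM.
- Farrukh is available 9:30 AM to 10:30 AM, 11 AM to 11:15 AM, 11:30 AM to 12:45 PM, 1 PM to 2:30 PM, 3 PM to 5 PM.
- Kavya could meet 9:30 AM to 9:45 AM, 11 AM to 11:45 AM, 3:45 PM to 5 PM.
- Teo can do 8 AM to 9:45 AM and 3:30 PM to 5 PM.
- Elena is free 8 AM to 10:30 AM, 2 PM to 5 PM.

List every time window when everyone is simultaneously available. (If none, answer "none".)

Vera free: 09:00-11:30, 13:00-17:00 (invert busy blocks within the working day).
Maria free: 08:30-11:30, 11:45-12:00, 12:30-12:45, 14:00-17:00.
Rina free: 08:45-11:30, 12:45-13:15, 13:30-14:15, 14:45-17:00.
Farrukh free: 09:30-10:30, 11:00-11:15, 11:30-12:45, 13:00-14:30, 15:00-17:00.
Kavya free: 09:30-09:45, 11:00-11:45, 15:45-17:00.
Teo free: 08:00-09:45, 15:30-17:00.
Elena free: 08:00-10:30, 14:00-17:00.
Vera ∩ Maria: 09:00-11:30, 14:00-17:00.
Vera ∩ Maria ∩ Rina: 09:00-11:30, 14:00-14:15, 14:45-17:00.
Vera ∩ Maria ∩ Rina ∩ Farrukh: 09:30-10:30, 11:00-11:15, 14:00-14:15, 15:00-17:00.
Vera ∩ Maria ∩ Rina ∩ Farrukh ∩ Kavya: 09:30-09:45, 11:00-11:15, 15:45-17:00.
Vera ∩ Maria ∩ Rina ∩ Farrukh ∩ Kavya ∩ Teo: 09:30-09:45, 15:45-17:00.
Vera ∩ Maria ∩ Rina ∩ Farrukh ∩ Kavya ∩ Teo ∩ Elena: 09:30-09:45, 15:45-17:00.

09:30-09:45, 15:45-17:00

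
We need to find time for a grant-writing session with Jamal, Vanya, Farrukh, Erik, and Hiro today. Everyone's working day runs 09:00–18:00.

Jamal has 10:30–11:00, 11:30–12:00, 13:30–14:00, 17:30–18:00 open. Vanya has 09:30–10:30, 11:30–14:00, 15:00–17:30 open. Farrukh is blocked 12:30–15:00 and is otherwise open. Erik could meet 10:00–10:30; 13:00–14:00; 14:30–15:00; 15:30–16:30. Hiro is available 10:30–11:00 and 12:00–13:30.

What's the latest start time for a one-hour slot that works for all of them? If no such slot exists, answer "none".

none

Jamal free: 10:30-11:00, 11:30-12:00, 13:30-14:00, 17:30-18:00.
Vanya free: 09:30-10:30, 11:30-14:00, 15:00-17:30.
Farrukh free: 09:00-12:30, 15:00-18:00 (invert busy blocks within the working day).
Erik free: 10:00-10:30, 13:00-14:00, 14:30-15:00, 15:30-16:30.
Hiro free: 10:30-11:00, 12:00-13:30.
Jamal ∩ Vanya: 11:30-12:00, 13:30-14:00.
Jamal ∩ Vanya ∩ Farrukh: 11:30-12:00.
Jamal ∩ Vanya ∩ Farrukh ∩ Erik: ∅.
Jamal ∩ Vanya ∩ Farrukh ∩ Erik ∩ Hiro: ∅.
There is no time when everyone is free.
No common window is at least 60 minutes long.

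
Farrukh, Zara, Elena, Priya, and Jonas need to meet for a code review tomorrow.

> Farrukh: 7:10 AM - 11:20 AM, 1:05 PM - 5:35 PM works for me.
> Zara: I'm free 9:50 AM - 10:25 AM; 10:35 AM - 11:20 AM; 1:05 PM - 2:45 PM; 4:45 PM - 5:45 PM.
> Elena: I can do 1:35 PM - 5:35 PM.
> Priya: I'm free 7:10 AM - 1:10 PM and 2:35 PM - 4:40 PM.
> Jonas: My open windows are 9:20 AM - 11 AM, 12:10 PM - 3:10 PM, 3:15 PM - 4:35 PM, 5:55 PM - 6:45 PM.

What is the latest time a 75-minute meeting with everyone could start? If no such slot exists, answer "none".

Farrukh ∩ Zara: 09:50-10:25, 10:35-11:20, 13:05-14:45, 16:45-17:35.
Farrukh ∩ Zara ∩ Elena: 13:35-14:45, 16:45-17:35.
Farrukh ∩ Zara ∩ Elena ∩ Priya: 14:35-14:45.
Farrukh ∩ Zara ∩ Elena ∩ Priya ∩ Jonas: 14:35-14:45.
No common window is at least 75 minutes long.

none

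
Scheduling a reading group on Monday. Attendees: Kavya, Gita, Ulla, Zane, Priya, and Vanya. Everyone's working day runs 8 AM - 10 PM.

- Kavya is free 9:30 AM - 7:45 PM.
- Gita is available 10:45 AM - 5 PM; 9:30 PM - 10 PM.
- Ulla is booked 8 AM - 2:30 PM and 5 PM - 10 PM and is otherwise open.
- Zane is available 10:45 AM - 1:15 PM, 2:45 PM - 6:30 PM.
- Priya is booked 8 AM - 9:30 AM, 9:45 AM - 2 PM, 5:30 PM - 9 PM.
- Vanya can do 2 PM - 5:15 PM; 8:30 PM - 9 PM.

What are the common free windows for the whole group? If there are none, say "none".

14:45-17:00

Kavya free: 09:30-19:45.
Gita free: 10:45-17:00, 21:30-22:00.
Ulla free: 14:30-17:00 (invert busy blocks within the working day).
Zane free: 10:45-13:15, 14:45-18:30.
Priya free: 09:30-09:45, 14:00-17:30, 21:00-22:00 (invert busy blocks within the working day).
Vanya free: 14:00-17:15, 20:30-21:00.
Kavya ∩ Gita: 10:45-17:00.
Kavya ∩ Gita ∩ Ulla: 14:30-17:00.
Kavya ∩ Gita ∩ Ulla ∩ Zane: 14:45-17:00.
Kavya ∩ Gita ∩ Ulla ∩ Zane ∩ Priya: 14:45-17:00.
Kavya ∩ Gita ∩ Ulla ∩ Zane ∩ Priya ∩ Vanya: 14:45-17:00.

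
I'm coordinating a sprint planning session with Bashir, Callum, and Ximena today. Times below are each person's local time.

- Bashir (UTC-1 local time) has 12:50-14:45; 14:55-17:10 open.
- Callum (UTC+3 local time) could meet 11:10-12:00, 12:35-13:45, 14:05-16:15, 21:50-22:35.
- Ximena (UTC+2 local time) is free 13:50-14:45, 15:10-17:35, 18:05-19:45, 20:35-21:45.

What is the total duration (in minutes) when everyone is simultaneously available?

0

Bashir in UTC: 13:50-15:45, 15:55-18:10 (add 1h to convert from UTC-1).
Callum in UTC: 08:10-09:00, 09:35-10:45, 11:05-13:15, 18:50-19:35 (subtract 3h to convert from UTC+3).
Ximena in UTC: 11:50-12:45, 13:10-15:35, 16:05-17:45, 18:35-19:45 (subtract 2h to convert from UTC+2).
Bashir ∩ Callum: ∅.
Bashir ∩ Callum ∩ Ximena: ∅.
There is no time when everyone is free.
There is no common window, so the total is 0 minutes.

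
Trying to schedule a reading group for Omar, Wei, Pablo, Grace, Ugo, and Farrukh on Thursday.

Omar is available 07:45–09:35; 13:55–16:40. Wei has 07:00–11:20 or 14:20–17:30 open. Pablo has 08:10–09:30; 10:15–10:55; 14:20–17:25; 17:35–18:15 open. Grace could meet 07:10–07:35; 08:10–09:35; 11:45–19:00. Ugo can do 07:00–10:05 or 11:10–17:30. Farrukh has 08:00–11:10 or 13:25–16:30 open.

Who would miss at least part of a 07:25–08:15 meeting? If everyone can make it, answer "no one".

Omar: not fully free for 07:25-08:15. Wei: free for 07:25-08:15. Pablo: not fully free for 07:25-08:15. Grace: not fully free for 07:25-08:15. Ugo: free for 07:25-08:15. Farrukh: not fully free for 07:25-08:15.

Farrukh, Grace, Omar, Pablo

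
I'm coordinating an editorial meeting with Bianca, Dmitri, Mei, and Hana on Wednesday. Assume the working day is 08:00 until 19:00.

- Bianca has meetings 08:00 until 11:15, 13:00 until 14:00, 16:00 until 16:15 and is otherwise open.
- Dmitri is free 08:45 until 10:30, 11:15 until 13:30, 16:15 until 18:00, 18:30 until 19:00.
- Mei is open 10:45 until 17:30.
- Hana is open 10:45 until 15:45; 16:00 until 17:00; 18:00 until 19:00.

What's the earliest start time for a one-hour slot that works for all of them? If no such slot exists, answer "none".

11:15

Bianca free: 11:15-13:00, 14:00-16:00, 16:15-19:00 (invert busy blocks within the working day).
Dmitri free: 08:45-10:30, 11:15-13:30, 16:15-18:00, 18:30-19:00.
Mei free: 10:45-17:30.
Hana free: 10:45-15:45, 16:00-17:00, 18:00-19:00.
Bianca ∩ Dmitri: 11:15-13:00, 16:15-18:00, 18:30-19:00.
Bianca ∩ Dmitri ∩ Mei: 11:15-13:00, 16:15-17:30.
Bianca ∩ Dmitri ∩ Mei ∩ Hana: 11:15-13:00, 16:15-17:00.
The first common window of at least 60 minutes is 11:15-13:00, so the earliest start is 11:15.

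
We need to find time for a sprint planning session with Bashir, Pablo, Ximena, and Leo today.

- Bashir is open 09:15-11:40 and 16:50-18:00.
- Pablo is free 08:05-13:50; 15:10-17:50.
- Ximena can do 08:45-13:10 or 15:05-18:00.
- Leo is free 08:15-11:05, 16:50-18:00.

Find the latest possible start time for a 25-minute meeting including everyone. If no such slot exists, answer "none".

17:25

Bashir ∩ Pablo: 09:15-11:40, 16:50-17:50.
Bashir ∩ Pablo ∩ Ximena: 09:15-11:40, 16:50-17:50.
Bashir ∩ Pablo ∩ Ximena ∩ Leo: 09:15-11:05, 16:50-17:50.
The last common window of at least 25 minutes is 16:50-17:50; a 25-minute meeting can start as late as 17:25 and still end by 17:50.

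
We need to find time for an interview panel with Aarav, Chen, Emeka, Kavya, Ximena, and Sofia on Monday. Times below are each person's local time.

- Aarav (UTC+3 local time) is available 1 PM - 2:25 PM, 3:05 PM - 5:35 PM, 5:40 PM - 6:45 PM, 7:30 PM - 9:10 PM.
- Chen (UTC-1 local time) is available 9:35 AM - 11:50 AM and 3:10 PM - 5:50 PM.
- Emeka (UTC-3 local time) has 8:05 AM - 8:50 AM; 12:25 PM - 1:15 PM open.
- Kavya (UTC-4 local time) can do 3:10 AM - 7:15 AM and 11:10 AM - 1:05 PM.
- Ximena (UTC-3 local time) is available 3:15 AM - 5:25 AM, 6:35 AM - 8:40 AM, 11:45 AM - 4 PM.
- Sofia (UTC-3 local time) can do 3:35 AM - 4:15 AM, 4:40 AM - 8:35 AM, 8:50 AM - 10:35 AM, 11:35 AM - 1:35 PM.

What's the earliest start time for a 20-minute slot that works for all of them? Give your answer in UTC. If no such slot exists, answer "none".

Aarav in UTC: 10:00-11:25, 12:05-14:35, 14:40-15:45, 16:30-18:10 (subtract 3h to convert from UTC+3).
Chen in UTC: 10:35-12:50, 16:10-18:50 (add 1h to convert from UTC-1).
Emeka in UTC: 11:05-11:50, 15:25-16:15 (add 3h to convert from UTC-3).
Kavya in UTC: 07:10-11:15, 15:10-17:05 (add 4h to convert from UTC-4).
Ximena in UTC: 06:15-08:25, 09:35-11:40, 14:45-19:00 (add 3h to convert from UTC-3).
Sofia in UTC: 06:35-07:15, 07:40-11:35, 11:50-13:35, 14:35-16:35 (add 3h to convert from UTC-3).
Aarav ∩ Chen: 10:35-11:25, 12:05-12:50, 16:30-18:10.
Aarav ∩ Chen ∩ Emeka: 11:05-11:25.
Aarav ∩ Chen ∩ Emeka ∩ Kavya: 11:05-11:15.
Aarav ∩ Chen ∩ Emeka ∩ Kavya ∩ Ximena: 11:05-11:15.
Aarav ∩ Chen ∩ Emeka ∩ Kavya ∩ Ximena ∩ Sofia: 11:05-11:15.
No common window is at least 20 minutes long.

none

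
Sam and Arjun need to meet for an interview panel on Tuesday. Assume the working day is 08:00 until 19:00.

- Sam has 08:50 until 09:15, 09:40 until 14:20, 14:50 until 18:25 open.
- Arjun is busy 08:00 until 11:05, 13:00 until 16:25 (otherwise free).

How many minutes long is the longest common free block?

120

Sam free: 08:50-09:15, 09:40-14:20, 14:50-18:25.
Arjun free: 11:05-13:00, 16:25-19:00 (invert busy blocks within the working day).
Sam ∩ Arjun: 11:05-13:00, 16:25-18:25.
The longest is 16:25-18:25 at 120 minutes.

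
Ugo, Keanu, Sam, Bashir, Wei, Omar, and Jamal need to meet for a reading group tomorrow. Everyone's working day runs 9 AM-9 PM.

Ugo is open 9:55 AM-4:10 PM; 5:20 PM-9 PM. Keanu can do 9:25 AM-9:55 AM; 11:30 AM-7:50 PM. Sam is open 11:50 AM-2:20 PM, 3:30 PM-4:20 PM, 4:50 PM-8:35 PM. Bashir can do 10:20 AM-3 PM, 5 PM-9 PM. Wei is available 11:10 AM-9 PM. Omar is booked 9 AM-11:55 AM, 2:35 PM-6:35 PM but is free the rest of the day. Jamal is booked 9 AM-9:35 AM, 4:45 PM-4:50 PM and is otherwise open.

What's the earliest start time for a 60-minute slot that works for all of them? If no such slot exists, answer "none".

Ugo free: 09:55-16:10, 17:20-21:00.
Keanu free: 09:25-09:55, 11:30-19:50.
Sam free: 11:50-14:20, 15:30-16:20, 16:50-20:35.
Bashir free: 10:20-15:00, 17:00-21:00.
Wei free: 11:10-21:00.
Omar free: 11:55-14:35, 18:35-21:00 (invert busy blocks within the working day).
Jamal free: 09:35-16:45, 16:50-21:00 (invert busy blocks within the working day).
Ugo ∩ Keanu: 11:30-16:10, 17:20-19:50.
Ugo ∩ Keanu ∩ Sam: 11:50-14:20, 15:30-16:10, 17:20-19:50.
Ugo ∩ Keanu ∩ Sam ∩ Bashir: 11:50-14:20, 17:20-19:50.
Ugo ∩ Keanu ∩ Sam ∩ Bashir ∩ Wei: 11:50-14:20, 17:20-19:50.
Ugo ∩ Keanu ∩ Sam ∩ Bashir ∩ Wei ∩ Omar: 11:55-14:20, 18:35-19:50.
Ugo ∩ Keanu ∩ Sam ∩ Bashir ∩ Wei ∩ Omar ∩ Jamal: 11:55-14:20, 18:35-19:50.
Those are the intersection windows.
The first common window of at least 60 minutes is 11:55-14:20, so the earliest start is 11:55.

11:55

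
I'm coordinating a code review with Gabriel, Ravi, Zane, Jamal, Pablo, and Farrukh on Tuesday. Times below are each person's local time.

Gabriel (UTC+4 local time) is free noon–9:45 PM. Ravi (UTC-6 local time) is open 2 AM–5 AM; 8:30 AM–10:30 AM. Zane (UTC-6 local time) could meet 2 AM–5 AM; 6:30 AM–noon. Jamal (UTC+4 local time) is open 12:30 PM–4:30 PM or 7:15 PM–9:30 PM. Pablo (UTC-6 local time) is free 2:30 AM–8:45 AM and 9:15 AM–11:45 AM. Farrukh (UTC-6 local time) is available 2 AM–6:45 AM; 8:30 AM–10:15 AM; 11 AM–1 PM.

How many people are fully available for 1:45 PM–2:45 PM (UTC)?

Gabriel in UTC: 08:00-17:45 (subtract 4h to convert from UTC+4).
Ravi in UTC: 08:00-11:00, 14:30-16:30 (add 6h to convert from UTC-6).
Zane in UTC: 08:00-11:00, 12:30-18:00 (add 6h to convert from UTC-6).
Jamal in UTC: 08:30-12:30, 15:15-17:30 (subtract 4h to convert from UTC+4).
Pablo in UTC: 08:30-14:45, 15:15-17:45 (add 6h to convert from UTC-6).
Farrukh in UTC: 08:00-12:45, 14:30-16:15, 17:00-19:00 (add 6h to convert from UTC-6).
Gabriel, Zane, and Pablo can make the full 13:45-14:45 slot — that's 3.

3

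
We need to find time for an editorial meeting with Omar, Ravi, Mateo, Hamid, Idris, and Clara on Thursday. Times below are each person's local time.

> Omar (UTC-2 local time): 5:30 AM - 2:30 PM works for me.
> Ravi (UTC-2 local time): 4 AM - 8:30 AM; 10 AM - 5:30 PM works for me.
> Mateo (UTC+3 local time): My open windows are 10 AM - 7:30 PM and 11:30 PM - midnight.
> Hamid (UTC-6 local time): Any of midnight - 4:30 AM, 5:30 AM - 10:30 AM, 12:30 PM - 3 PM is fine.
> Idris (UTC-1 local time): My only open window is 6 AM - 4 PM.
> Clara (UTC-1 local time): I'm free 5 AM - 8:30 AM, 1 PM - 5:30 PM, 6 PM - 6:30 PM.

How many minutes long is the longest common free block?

150

Omar in UTC: 07:30-16:30 (add 2h to convert from UTC-2).
Ravi in UTC: 06:00-10:30, 12:00-19:30 (add 2h to convert from UTC-2).
Mateo in UTC: 07:00-16:30, 20:30-21:00 (subtract 3h to convert from UTC+3).
Hamid in UTC: 06:00-10:30, 11:30-16:30, 18:30-21:00 (add 6h to convert from UTC-6).
Idris in UTC: 07:00-17:00 (add 1h to convert from UTC-1).
Clara in UTC: 06:00-09:30, 14:00-18:30, 19:00-19:30 (add 1h to convert from UTC-1).
Omar ∩ Ravi: 07:30-10:30, 12:00-16:30.
Omar ∩ Ravi ∩ Mateo: 07:30-10:30, 12:00-16:30.
Omar ∩ Ravi ∩ Mateo ∩ Hamid: 07:30-10:30, 12:00-16:30.
Omar ∩ Ravi ∩ Mateo ∩ Hamid ∩ Idris: 07:30-10:30, 12:00-16:30.
Omar ∩ Ravi ∩ Mateo ∩ Hamid ∩ Idris ∩ Clara: 07:30-09:30, 14:00-16:30.
So the common availability across everyone is 07:30-09:30, 14:00-16:30.
The longest is 14:00-16:30 at 150 minutes.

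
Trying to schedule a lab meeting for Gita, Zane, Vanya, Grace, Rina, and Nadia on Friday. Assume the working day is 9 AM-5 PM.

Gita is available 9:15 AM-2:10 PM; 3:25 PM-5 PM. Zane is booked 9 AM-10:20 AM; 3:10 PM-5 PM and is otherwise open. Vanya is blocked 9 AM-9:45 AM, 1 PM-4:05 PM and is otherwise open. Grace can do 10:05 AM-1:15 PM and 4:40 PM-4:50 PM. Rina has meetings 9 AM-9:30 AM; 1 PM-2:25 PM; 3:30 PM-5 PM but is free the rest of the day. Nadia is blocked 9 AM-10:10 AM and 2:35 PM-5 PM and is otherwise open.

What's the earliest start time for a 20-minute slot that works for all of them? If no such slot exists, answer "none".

Gita free: 09:15-14:10, 15:25-17:00.
Zane free: 10:20-15:10 (invert busy blocks within the working day).
Vanya free: 09:45-13:00, 16:05-17:00 (invert busy blocks within the working day).
Grace free: 10:05-13:15, 16:40-16:50.
Rina free: 09:30-13:00, 14:25-15:30 (invert busy blocks within the working day).
Nadia free: 10:10-14:35 (invert busy blocks within the working day).
Gita ∩ Zane: 10:20-14:10.
Gita ∩ Zane ∩ Vanya: 10:20-13:00.
Gita ∩ Zane ∩ Vanya ∩ Grace: 10:20-13:00.
Gita ∩ Zane ∩ Vanya ∩ Grace ∩ Rina: 10:20-13:00.
Gita ∩ Zane ∩ Vanya ∩ Grace ∩ Rina ∩ Nadia: 10:20-13:00.
The first common window of at least 20 minutes is 10:20-13:00, so the earliest start is 10:20.

10:20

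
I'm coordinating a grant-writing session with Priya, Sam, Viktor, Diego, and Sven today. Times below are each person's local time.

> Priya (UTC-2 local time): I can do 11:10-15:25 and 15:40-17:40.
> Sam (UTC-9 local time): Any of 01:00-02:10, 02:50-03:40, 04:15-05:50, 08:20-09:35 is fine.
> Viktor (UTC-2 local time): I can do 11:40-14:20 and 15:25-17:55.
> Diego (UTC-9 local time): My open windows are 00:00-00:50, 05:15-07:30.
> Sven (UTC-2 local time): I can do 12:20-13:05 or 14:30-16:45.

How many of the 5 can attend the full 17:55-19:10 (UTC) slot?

2

Priya in UTC: 13:10-17:25, 17:40-19:40 (add 2h to convert from UTC-2).
Sam in UTC: 10:00-11:10, 11:50-12:40, 13:15-14:50, 17:20-18:35 (add 9h to convert from UTC-9).
Viktor in UTC: 13:40-16:20, 17:25-19:55 (add 2h to convert from UTC-2).
Diego in UTC: 09:00-09:50, 14:15-16:30 (add 9h to convert from UTC-9).
Sven in UTC: 14:20-15:05, 16:30-18:45 (add 2h to convert from UTC-2).
Priya and Viktor can make the full 17:55-19:10 slot — that's 2.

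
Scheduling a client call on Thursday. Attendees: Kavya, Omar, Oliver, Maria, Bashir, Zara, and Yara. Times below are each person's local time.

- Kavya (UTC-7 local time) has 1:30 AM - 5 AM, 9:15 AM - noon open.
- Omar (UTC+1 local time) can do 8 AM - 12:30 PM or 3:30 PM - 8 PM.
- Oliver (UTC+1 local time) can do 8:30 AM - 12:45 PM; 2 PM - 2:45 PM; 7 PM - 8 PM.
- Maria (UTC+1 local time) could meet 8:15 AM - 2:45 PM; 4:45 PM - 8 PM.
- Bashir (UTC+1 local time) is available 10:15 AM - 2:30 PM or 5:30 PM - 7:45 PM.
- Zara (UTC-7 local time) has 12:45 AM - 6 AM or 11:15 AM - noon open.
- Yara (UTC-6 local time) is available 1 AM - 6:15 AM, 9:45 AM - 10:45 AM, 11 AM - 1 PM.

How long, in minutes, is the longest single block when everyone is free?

135

Kavya in UTC: 08:30-12:00, 16:15-19:00 (add 7h to convert from UTC-7).
Omar in UTC: 07:00-11:30, 14:30-19:00 (subtract 1h to convert from UTC+1).
Oliver in UTC: 07:30-11:45, 13:00-13:45, 18:00-19:00 (subtract 1h to convert from UTC+1).
Maria in UTC: 07:15-13:45, 15:45-19:00 (subtract 1h to convert from UTC+1).
Bashir in UTC: 09:15-13:30, 16:30-18:45 (subtract 1h to convert from UTC+1).
Zara in UTC: 07:45-13:00, 18:15-19:00 (add 7h to convert from UTC-7).
Yara in UTC: 07:00-12:15, 15:45-16:45, 17:00-19:00 (add 6h to convert from UTC-6).
Kavya ∩ Omar: 08:30-11:30, 16:15-19:00.
Kavya ∩ Omar ∩ Oliver: 08:30-11:30, 18:00-19:00.
Kavya ∩ Omar ∩ Oliver ∩ Maria: 08:30-11:30, 18:00-19:00.
Kavya ∩ Omar ∩ Oliver ∩ Maria ∩ Bashir: 09:15-11:30, 18:00-18:45.
Kavya ∩ Omar ∩ Oliver ∩ Maria ∩ Bashir ∩ Zara: 09:15-11:30, 18:15-18:45.
Kavya ∩ Omar ∩ Oliver ∩ Maria ∩ Bashir ∩ Zara ∩ Yara: 09:15-11:30, 18:15-18:45.
So the common availability across everyone is 09:15-11:30, 18:15-18:45.
The longest is 09:15-11:30 at 135 minutes.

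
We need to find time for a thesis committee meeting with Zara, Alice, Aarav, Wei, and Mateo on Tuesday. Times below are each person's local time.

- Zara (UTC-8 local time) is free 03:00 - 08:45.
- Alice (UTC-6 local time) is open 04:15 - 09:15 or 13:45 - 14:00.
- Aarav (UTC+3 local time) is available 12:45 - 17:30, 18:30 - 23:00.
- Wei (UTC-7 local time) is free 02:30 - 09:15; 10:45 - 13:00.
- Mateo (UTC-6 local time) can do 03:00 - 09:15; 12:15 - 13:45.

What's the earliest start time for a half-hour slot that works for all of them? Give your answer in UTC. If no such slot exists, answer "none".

Zara in UTC: 11:00-16:45 (add 8h to convert from UTC-8).
Alice in UTC: 10:15-15:15, 19:45-20:00 (add 6h to convert from UTC-6).
Aarav in UTC: 09:45-14:30, 15:30-20:00 (subtract 3h to convert from UTC+3).
Wei in UTC: 09:30-16:15, 17:45-20:00 (add 7h to convert from UTC-7).
Mateo in UTC: 09:00-15:15, 18:15-19:45 (add 6h to convert from UTC-6).
Zara ∩ Alice: 11:00-15:15.
Zara ∩ Alice ∩ Aarav: 11:00-14:30.
Zara ∩ Alice ∩ Aarav ∩ Wei: 11:00-14:30.
Zara ∩ Alice ∩ Aarav ∩ Wei ∩ Mateo: 11:00-14:30.
The first common window of at least 30 minutes is 11:00-14:30, so the earliest start is 11:00.

11:00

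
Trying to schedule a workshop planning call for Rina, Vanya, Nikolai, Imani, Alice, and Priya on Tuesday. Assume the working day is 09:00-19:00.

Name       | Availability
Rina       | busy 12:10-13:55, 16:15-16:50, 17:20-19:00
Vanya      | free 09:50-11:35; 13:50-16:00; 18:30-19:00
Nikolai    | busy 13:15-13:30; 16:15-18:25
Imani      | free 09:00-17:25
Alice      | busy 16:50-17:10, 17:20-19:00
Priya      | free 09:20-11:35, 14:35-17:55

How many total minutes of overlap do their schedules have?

190

Rina free: 09:00-12:10, 13:55-16:15, 16:50-17:20 (invert busy blocks within the working day).
Vanya free: 09:50-11:35, 13:50-16:00, 18:30-19:00.
Nikolai free: 09:00-13:15, 13:30-16:15, 18:25-19:00 (invert busy blocks within the working day).
Imani free: 09:00-17:25.
Alice free: 09:00-16:50, 17:10-17:20 (invert busy blocks within the working day).
Priya free: 09:20-11:35, 14:35-17:55.
Rina ∩ Vanya: 09:50-11:35, 13:55-16:00.
Rina ∩ Vanya ∩ Nikolai: 09:50-11:35, 13:55-16:00.
Rina ∩ Vanya ∩ Nikolai ∩ Imani: 09:50-11:35, 13:55-16:00.
Rina ∩ Vanya ∩ Nikolai ∩ Imani ∩ Alice: 09:50-11:35, 13:55-16:00.
Rina ∩ Vanya ∩ Nikolai ∩ Imani ∩ Alice ∩ Priya: 09:50-11:35, 14:35-16:00.
Summing the common windows: 105 + 85 = 190 minutes.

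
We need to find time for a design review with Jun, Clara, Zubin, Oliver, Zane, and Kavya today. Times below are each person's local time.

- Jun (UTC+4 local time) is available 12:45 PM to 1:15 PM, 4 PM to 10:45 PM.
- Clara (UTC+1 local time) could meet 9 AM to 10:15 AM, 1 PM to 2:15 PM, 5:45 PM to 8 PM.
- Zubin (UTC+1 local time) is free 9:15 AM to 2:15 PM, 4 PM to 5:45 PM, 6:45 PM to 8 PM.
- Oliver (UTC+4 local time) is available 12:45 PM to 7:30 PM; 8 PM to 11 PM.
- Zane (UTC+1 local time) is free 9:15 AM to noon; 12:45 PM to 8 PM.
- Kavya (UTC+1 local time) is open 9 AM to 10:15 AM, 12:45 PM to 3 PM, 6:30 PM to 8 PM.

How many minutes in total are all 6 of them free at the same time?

165

Jun in UTC: 08:45-09:15, 12:00-18:45 (subtract 4h to convert from UTC+4).
Clara in UTC: 08:00-09:15, 12:00-13:15, 16:45-19:00 (subtract 1h to convert from UTC+1).
Zubin in UTC: 08:15-13:15, 15:00-16:45, 17:45-19:00 (subtract 1h to convert from UTC+1).
Oliver in UTC: 08:45-15:30, 16:00-19:00 (subtract 4h to convert from UTC+4).
Zane in UTC: 08:15-11:00, 11:45-19:00 (subtract 1h to convert from UTC+1).
Kavya in UTC: 08:00-09:15, 11:45-14:00, 17:30-19:00 (subtract 1h to convert from UTC+1).
Jun ∩ Clara: 08:45-09:15, 12:00-13:15, 16:45-18:45.
Jun ∩ Clara ∩ Zubin: 08:45-09:15, 12:00-13:15, 17:45-18:45.
Jun ∩ Clara ∩ Zubin ∩ Oliver: 08:45-09:15, 12:00-13:15, 17:45-18:45.
Jun ∩ Clara ∩ Zubin ∩ Oliver ∩ Zane: 08:45-09:15, 12:00-13:15, 17:45-18:45.
Jun ∩ Clara ∩ Zubin ∩ Oliver ∩ Zane ∩ Kavya: 08:45-09:15, 12:00-13:15, 17:45-18:45.
Summing the common windows: 30 + 75 + 60 = 165 minutes.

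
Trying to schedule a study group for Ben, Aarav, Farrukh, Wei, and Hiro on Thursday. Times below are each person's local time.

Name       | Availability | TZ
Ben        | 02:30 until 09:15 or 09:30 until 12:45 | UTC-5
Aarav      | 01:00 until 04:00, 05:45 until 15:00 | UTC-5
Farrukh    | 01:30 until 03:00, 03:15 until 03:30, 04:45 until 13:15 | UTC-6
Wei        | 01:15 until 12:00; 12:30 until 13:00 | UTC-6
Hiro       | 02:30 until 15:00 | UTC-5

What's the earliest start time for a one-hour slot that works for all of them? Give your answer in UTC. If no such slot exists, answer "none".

07:30

Ben in UTC: 07:30-14:15, 14:30-17:45 (add 5h to convert from UTC-5).
Aarav in UTC: 06:00-09:00, 10:45-20:00 (add 5h to convert from UTC-5).
Farrukh in UTC: 07:30-09:00, 09:15-09:30, 10:45-19:15 (add 6h to convert from UTC-6).
Wei in UTC: 07:15-18:00, 18:30-19:00 (add 6h to convert from UTC-6).
Hiro in UTC: 07:30-20:00 (add 5h to convert from UTC-5).
Ben ∩ Aarav: 07:30-09:00, 10:45-14:15, 14:30-17:45.
Ben ∩ Aarav ∩ Farrukh: 07:30-09:00, 10:45-14:15, 14:30-17:45.
Ben ∩ Aarav ∩ Farrukh ∩ Wei: 07:30-09:00, 10:45-14:15, 14:30-17:45.
Ben ∩ Aarav ∩ Farrukh ∩ Wei ∩ Hiro: 07:30-09:00, 10:45-14:15, 14:30-17:45.
Those are the intersection windows.
The first common window of at least 60 minutes is 07:30-09:00, so the earliest start is 07:30.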